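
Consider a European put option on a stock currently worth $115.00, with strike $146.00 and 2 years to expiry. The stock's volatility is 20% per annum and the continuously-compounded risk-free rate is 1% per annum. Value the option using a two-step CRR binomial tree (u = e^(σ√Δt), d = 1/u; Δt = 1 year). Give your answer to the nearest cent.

$33.76

CRR parameters: u = e^(σ√Δt) = e^(0.2·√1) = 1.2214, d = 1/u = 0.8187
Per-period rate: rΔt = 0.01·1 = 0.01, so R = e^0.01 = 1.0101
Risk-neutral probability p = (e^0.01 − 0.8187)/(1.2214 − 0.8187) = 0.1913/0.4027 = 0.4751
Terminal stock prices: S_uu = 171.6, S_ud = 115, S_dd = 77.09
Terminal payoffs (K − S): max(-25.56, 0) = 0, max(31, 0) = 31, max(68.91, 0) = 68.91
Node u (S = 140.5): V_u = e^(−0.01)·[0.4751·0.0000 + 0.5249·31.0000] = 16.1092
Node d (S = 94.15): V_d = e^(−0.01)·[0.4751·31.0000 + 0.5249·68.9132] = 50.3932
Node 0 (S = 115): V_0 = e^(−0.01)·[0.4751·16.1092 + 0.5249·50.3932] = 33.7647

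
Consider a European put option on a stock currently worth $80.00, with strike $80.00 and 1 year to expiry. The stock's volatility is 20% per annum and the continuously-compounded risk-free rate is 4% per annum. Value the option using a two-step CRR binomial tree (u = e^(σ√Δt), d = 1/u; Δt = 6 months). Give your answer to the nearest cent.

$4.08

CRR parameters: u = e^(σ√Δt) = e^(0.2·√0.5) = 1.1519, d = 1/u = 0.8681
Per-period rate: rΔt = 0.04·0.5 = 0.02, so R = e^0.02 = 1.0202
Risk-neutral probability p = (e^0.02 − 0.8681)/(1.1519 − 0.8681) = 0.1521/0.2838 = 0.5359
Terminal stock prices: S_uu = 106.2, S_ud = 80, S_dd = 60.29
Terminal payoffs (K − S): max(-26.15, 0) = 0, max(0, 0) = 0, max(19.71, 0) = 19.71
Node u (S = 92.15): V_u = e^(−0.02)·[0.5359·0.0000 + 0.4641·0.0000] = 0.0000
Node d (S = 69.45): V_d = e^(−0.02)·[0.5359·0.0000 + 0.4641·19.7089] = 8.9660
Node 0 (S = 80): V_0 = e^(−0.02)·[0.5359·0.0000 + 0.4641·8.9660] = 4.0788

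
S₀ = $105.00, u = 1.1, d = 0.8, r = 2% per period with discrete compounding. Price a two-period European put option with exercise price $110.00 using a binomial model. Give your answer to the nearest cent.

Risk-neutral probability p = (1 + 0.02 − 0.8)/(1.1 − 0.8) = 0.2200/0.3000 = 0.7333
Terminal stock prices: S_uu = 127.1, S_ud = 92.4, S_dd = 67.2
Terminal payoffs (K − S): max(-17.05, 0) = 0, max(17.6, 0) = 17.6, max(42.8, 0) = 42.8
Node u (S = 115.5): V_u = 1/1.02·[0.7333·0.0000 + 0.2667·17.6000] = 4.6013
Node d (S = 84): V_d = 1/1.02·[0.7333·17.6000 + 0.2667·42.8000] = 23.8431
Node 0 (S = 105): V_0 = 1/1.02·[0.7333·4.6013 + 0.2667·23.8431] = 9.5416

$9.54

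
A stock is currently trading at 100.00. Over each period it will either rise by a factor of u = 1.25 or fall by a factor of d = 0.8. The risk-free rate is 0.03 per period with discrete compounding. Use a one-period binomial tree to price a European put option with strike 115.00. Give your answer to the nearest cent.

16.61

Risk-neutral probability p = (1 + 0.03 − 0.8)/(1.25 − 0.8) = 0.2300/0.4500 = 0.5111
Terminal stock prices: S_u = 125, S_d = 80
Terminal payoffs (K − S): max(-10, 0) = 0, max(35, 0) = 35
Node 0 (S = 100): V_0 = 1/1.03·[0.5111·0.0000 + 0.4889·35.0000] = 16.6127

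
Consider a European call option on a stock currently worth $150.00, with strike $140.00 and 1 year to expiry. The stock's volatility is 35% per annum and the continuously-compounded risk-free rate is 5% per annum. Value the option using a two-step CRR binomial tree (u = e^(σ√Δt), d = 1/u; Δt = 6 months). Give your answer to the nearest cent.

CRR parameters: u = e^(σ√Δt) = e^(0.35·√0.5) = 1.2808, d = 1/u = 0.7808
Per-period rate: rΔt = 0.05·0.5 = 0.025, so R = e^0.025 = 1.0253
Risk-neutral probability p = (e^0.025 − 0.7808)/(1.2808 − 0.7808) = 0.2446/0.5000 = 0.4891
Terminal stock prices: S_uu = 246.1, S_ud = 150, S_dd = 91.44
Terminal payoffs (S − K): max(106.1, 0) = 106.1, max(10, 0) = 10, max(-48.56, 0) = 0
Node u (S = 192.1): V_u = e^(−0.025)·[0.4891·106.0685 + 0.5109·10.0000] = 55.5771
Node d (S = 117.1): V_d = e^(−0.025)·[0.4891·10.0000 + 0.5109·0.0000] = 4.7699
Node 0 (S = 150): V_0 = e^(−0.025)·[0.4891·55.5771 + 0.5109·4.7699] = 28.8868

$28.89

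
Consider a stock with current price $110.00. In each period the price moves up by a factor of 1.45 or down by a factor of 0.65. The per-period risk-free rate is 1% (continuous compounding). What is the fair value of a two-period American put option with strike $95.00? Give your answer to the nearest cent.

$14.38

Risk-neutral probability p = (e^0.01 − 0.65)/(1.45 − 0.65) = 0.3601/0.8000 = 0.4501
Terminal stock prices: S_uu = 231.3, S_ud = 103.7, S_dd = 46.48
Terminal payoffs (K − S): max(-136.3, 0) = 0, max(-8.675, 0) = 0, max(48.52, 0) = 48.52
Node u (S = 159.5): continuation = e^(−0.01)·[0.4501·0.0000 + 0.5499·0.0000] = 0.0000; exercise value = 0.0000 ≤ continuation, so V_u = 0.0000
Node d (S = 71.5): continuation = e^(−0.01)·[0.4501·0.0000 + 0.5499·48.5250] = 26.4202; exercise value = 23.5000 ≤ continuation, so V_d = 26.4202
Node 0 (S = 110): continuation = e^(−0.01)·[0.4501·0.0000 + 0.5499·26.4202] = 14.3849; exercise value = 0.0000 ≤ continuation, so V_0 = 14.3849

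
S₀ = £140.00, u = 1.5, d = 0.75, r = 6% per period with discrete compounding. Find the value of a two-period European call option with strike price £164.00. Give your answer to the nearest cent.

£22.96

Risk-neutral probability p = (1 + 0.06 − 0.75)/(1.5 − 0.75) = 0.3100/0.7500 = 0.4133
Terminal stock prices: S_uu = 315, S_ud = 157.5, S_dd = 78.75
Terminal payoffs (S − K): max(151, 0) = 151, max(-6.5, 0) = 0, max(-85.25, 0) = 0
Node u (S = 210): V_u = 1/1.06·[0.4133·151.0000 + 0.5867·0.0000] = 58.8805
Node d (S = 105): V_d = 1/1.06·[0.4133·0.0000 + 0.5867·0.0000] = 0.0000
Node 0 (S = 140): V_0 = 1/1.06·[0.4133·58.8805 + 0.5867·0.0000] = 22.9597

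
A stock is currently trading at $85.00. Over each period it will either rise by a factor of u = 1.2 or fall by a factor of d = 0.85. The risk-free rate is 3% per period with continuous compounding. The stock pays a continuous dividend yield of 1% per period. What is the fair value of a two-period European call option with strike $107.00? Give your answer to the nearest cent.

$3.43

Per-period risk-free factor R = e^0.03 = 1.0305; dividend-adjusted growth = e^(0.03−0.01) = 1.0202.
Risk-neutral probability p = (1.0202 − 0.85)/(1.2 − 0.85) = 0.1702/0.3500 = 0.4863
Terminal stock prices: S_uu = 122.4, S_ud = 86.7, S_dd = 61.41
Terminal payoffs (S − K): max(15.4, 0) = 15.4, max(-20.3, 0) = 0, max(-45.59, 0) = 0
Node u (S = 102): V_u = e^(−0.03)·[0.4863·15.4000 + 0.5137·0.0000] = 7.2675
Node d (S = 72.25): V_d = e^(−0.03)·[0.4863·0.0000 + 0.5137·0.0000] = 0.0000
Node 0 (S = 85): V_0 = e^(−0.03)·[0.4863·7.2675 + 0.5137·0.0000] = 3.4297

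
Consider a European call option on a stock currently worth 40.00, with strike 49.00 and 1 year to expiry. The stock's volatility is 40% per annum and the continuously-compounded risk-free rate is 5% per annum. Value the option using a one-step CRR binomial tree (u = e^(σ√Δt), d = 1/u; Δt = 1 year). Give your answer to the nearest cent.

CRR parameters: u = e^(σ√Δt) = e^(0.4·√1) = 1.4918, d = 1/u = 0.6703
Per-period rate: rΔt = 0.05·1 = 0.05, so R = e^0.05 = 1.0513
Risk-neutral probability p = (e^0.05 − 0.6703)/(1.4918 − 0.6703) = 0.3810/0.8215 = 0.4637
Terminal stock prices: S_u = 59.67, S_d = 26.81
Terminal payoffs (S − K): max(10.67, 0) = 10.67, max(-22.19, 0) = 0
Node 0 (S = 40): V_0 = e^(−0.05)·[0.4637·10.6730 + 0.5363·0.0000] = 4.7079

4.71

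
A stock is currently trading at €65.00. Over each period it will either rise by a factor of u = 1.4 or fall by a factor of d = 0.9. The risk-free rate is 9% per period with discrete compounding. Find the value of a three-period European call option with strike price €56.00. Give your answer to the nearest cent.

€23.34

Risk-neutral probability p = (1 + 0.09 − 0.9)/(1.4 − 0.9) = 0.1900/0.5000 = 0.3800
Terminal stock prices: S_uuu = 178.4, S_uud = 114.7, S_udd = 73.71, S_ddd = 47.39
Terminal payoffs (S − K): max(122.4, 0) = 122.4, max(58.66, 0) = 58.66, max(17.71, 0) = 17.71, max(-8.615, 0) = 0
Node uu (S = 127.4): V_uu = 1/1.09·[0.3800·122.3600 + 0.6200·58.6600] = 76.0239
Node ud (S = 81.9): V_ud = 1/1.09·[0.3800·58.6600 + 0.6200·17.7100] = 30.5239
Node dd (S = 52.65): V_dd = 1/1.09·[0.3800·17.7100 + 0.6200·0.0000] = 6.1741
Node u (S = 91): V_u = 1/1.09·[0.3800·76.0239 + 0.6200·30.5239] = 43.8659
Node d (S = 58.5): V_d = 1/1.09·[0.3800·30.5239 + 0.6200·6.1741] = 14.1532
Node 0 (S = 65): V_0 = 1/1.09·[0.3800·43.8659 + 0.6200·14.1532] = 23.3432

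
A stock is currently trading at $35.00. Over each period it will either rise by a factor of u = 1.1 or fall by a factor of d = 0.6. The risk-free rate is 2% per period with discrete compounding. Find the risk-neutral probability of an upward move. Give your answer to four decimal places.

p = 0.8400

Risk-neutral probability p = (1 + 0.02 − 0.6)/(1.1 − 0.6) = 0.4200/0.5000 = 0.8400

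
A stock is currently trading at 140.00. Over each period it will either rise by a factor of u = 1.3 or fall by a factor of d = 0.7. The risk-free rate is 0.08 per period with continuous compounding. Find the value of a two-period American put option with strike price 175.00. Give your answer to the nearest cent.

Risk-neutral probability p = (e^0.08 − 0.7)/(1.3 − 0.7) = 0.3833/0.6000 = 0.6388
Terminal stock prices: S_uu = 236.6, S_ud = 127.4, S_dd = 68.6
Terminal payoffs (K − S): max(-61.6, 0) = 0, max(47.6, 0) = 47.6, max(106.4, 0) = 106.4
Node u (S = 182): continuation = e^(−0.08)·[0.6388·0.0000 + 0.3612·47.6000] = 15.8707; exercise value = 0.0000 ≤ continuation, so V_u = 15.8707
Node d (S = 98): continuation = e^(−0.08)·[0.6388·47.6000 + 0.3612·106.4000] = 63.5454; exercise value = 77.0000 > continuation, so V_d = 77.0000 (exercise)
Node 0 (S = 140): continuation = e^(−0.08)·[0.6388·15.8707 + 0.3612·77.0000] = 35.0322; exercise value = 35.0000 ≤ continuation, so V_0 = 35.0322

35.03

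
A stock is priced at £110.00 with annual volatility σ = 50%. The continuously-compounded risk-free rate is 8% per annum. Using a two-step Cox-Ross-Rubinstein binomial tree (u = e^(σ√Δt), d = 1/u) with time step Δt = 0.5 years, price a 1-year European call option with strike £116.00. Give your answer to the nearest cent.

£21.75

CRR parameters: u = e^(σ√Δt) = e^(0.5·√0.5) = 1.4241, d = 1/u = 0.7022
Per-period rate: rΔt = 0.08·0.5 = 0.04, so R = e^0.04 = 1.0408
Risk-neutral probability p = (e^0.04 − 0.7022)/(1.4241 − 0.7022) = 0.3386/0.7219 = 0.4691
Terminal stock prices: S_uu = 223.1, S_ud = 110, S_dd = 54.24
Terminal payoffs (S − K): max(107.1, 0) = 107.1, max(-6, 0) = 0, max(-61.76, 0) = 0
Node u (S = 156.7): V_u = e^(−0.04)·[0.4691·107.0926 + 0.5309·0.0000] = 48.2623
Node d (S = 77.24): V_d = e^(−0.04)·[0.4691·0.0000 + 0.5309·0.0000] = 0.0000
Node 0 (S = 110): V_0 = e^(−0.04)·[0.4691·48.2623 + 0.5309·0.0000] = 21.7499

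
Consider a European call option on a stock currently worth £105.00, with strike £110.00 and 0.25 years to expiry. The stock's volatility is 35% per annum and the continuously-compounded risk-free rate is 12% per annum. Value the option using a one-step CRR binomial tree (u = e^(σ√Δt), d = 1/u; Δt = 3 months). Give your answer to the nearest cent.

CRR parameters: u = e^(σ√Δt) = e^(0.35·√0.25) = 1.1912, d = 1/u = 0.8395
Per-period rate: rΔt = 0.12·0.25 = 0.03, so R = e^0.03 = 1.0305
Risk-neutral probability p = (e^0.03 − 0.8395)/(1.1912 − 0.8395) = 0.1910/0.3518 = 0.5429
Terminal stock prices: S_u = 125.1, S_d = 88.14
Terminal payoffs (S − K): max(15.08, 0) = 15.08, max(-21.86, 0) = 0
Node 0 (S = 105): V_0 = e^(−0.03)·[0.5429·15.0809 + 0.4571·0.0000] = 7.9459

£7.95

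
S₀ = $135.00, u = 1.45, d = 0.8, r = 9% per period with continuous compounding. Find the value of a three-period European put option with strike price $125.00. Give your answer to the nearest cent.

Risk-neutral probability p = (e^0.09 − 0.8)/(1.45 − 0.8) = 0.2942/0.6500 = 0.4526
Terminal stock prices: S_uuu = 411.6, S_uud = 227.1, S_udd = 125.3, S_ddd = 69.12
Terminal payoffs (K − S): max(-286.6, 0) = 0, max(-102.1, 0) = 0, max(-0.28, 0) = 0, max(55.88, 0) = 55.88
Node uu (S = 283.8): V_uu = e^(−0.09)·[0.4526·0.0000 + 0.5474·0.0000] = 0.0000
Node ud (S = 156.6): V_ud = e^(−0.09)·[0.4526·0.0000 + 0.5474·0.0000] = 0.0000
Node dd (S = 86.4): V_dd = e^(−0.09)·[0.4526·0.0000 + 0.5474·55.8800] = 27.9572
Node u (S = 195.8): V_u = e^(−0.09)·[0.4526·0.0000 + 0.5474·0.0000] = 0.0000
Node d (S = 108): V_d = e^(−0.09)·[0.4526·0.0000 + 0.5474·27.9572] = 13.9872
Node 0 (S = 135): V_0 = e^(−0.09)·[0.4526·0.0000 + 0.5474·13.9872] = 6.9979

$7.00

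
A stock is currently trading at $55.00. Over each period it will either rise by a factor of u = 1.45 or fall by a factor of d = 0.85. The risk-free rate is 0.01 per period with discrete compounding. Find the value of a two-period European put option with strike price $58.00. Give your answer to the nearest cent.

Risk-neutral probability p = (1 + 0.01 − 0.85)/(1.45 − 0.85) = 0.1600/0.6000 = 0.2667
Terminal stock prices: S_uu = 115.6, S_ud = 67.79, S_dd = 39.74
Terminal payoffs (K − S): max(-57.64, 0) = 0, max(-9.787, 0) = 0, max(18.26, 0) = 18.26
Node u (S = 79.75): V_u = 1/1.01·[0.2667·0.0000 + 0.7333·0.0000] = 0.0000
Node d (S = 46.75): V_d = 1/1.01·[0.2667·0.0000 + 0.7333·18.2625] = 13.2599
Node 0 (S = 55): V_0 = 1/1.01·[0.2667·0.0000 + 0.7333·13.2599] = 9.6277

$9.63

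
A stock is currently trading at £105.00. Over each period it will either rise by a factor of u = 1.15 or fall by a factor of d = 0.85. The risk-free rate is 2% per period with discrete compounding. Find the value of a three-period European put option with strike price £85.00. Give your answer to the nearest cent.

£1.57

Risk-neutral probability p = (1 + 0.02 − 0.85)/(1.15 − 0.85) = 0.1700/0.3000 = 0.5667
Terminal stock prices: S_uuu = 159.7, S_uud = 118, S_udd = 87.24, S_ddd = 64.48
Terminal payoffs (K − S): max(-74.69, 0) = 0, max(-33.03, 0) = 0, max(-2.242, 0) = 0, max(20.52, 0) = 20.52
Node uu (S = 138.9): V_uu = 1/1.02·[0.5667·0.0000 + 0.4333·0.0000] = 0.0000
Node ud (S = 102.6): V_ud = 1/1.02·[0.5667·0.0000 + 0.4333·0.0000] = 0.0000
Node dd (S = 75.86): V_dd = 1/1.02·[0.5667·0.0000 + 0.4333·20.5169] = 8.7163
Node u (S = 120.7): V_u = 1/1.02·[0.5667·0.0000 + 0.4333·0.0000] = 0.0000
Node d (S = 89.25): V_d = 1/1.02·[0.5667·0.0000 + 0.4333·8.7163] = 3.7030
Node 0 (S = 105): V_0 = 1/1.02·[0.5667·0.0000 + 0.4333·3.7030] = 1.5732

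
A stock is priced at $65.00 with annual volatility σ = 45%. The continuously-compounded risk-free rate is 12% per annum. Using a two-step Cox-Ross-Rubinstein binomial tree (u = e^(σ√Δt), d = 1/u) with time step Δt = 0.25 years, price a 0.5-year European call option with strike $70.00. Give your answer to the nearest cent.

$7.86

CRR parameters: u = e^(σ√Δt) = e^(0.45·√0.25) = 1.2523, d = 1/u = 0.7985
Per-period rate: rΔt = 0.12·0.25 = 0.03, so R = e^0.03 = 1.0305
Risk-neutral probability p = (e^0.03 − 0.7985)/(1.2523 − 0.7985) = 0.2319/0.4538 = 0.5111
Terminal stock prices: S_uu = 101.9, S_ud = 65, S_dd = 41.45
Terminal payoffs (S − K): max(31.94, 0) = 31.94, max(-5, 0) = 0, max(-28.55, 0) = 0
Node u (S = 81.4): V_u = e^(−0.03)·[0.5111·31.9403 + 0.4889·0.0000] = 15.8421
Node d (S = 51.9): V_d = e^(−0.03)·[0.5111·0.0000 + 0.4889·0.0000] = 0.0000
Node 0 (S = 65): V_0 = e^(−0.03)·[0.5111·15.8421 + 0.4889·0.0000] = 7.8575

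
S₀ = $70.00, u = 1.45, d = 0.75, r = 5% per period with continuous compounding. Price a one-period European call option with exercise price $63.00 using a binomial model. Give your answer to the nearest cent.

$15.76

Risk-neutral probability p = (e^0.05 − 0.75)/(1.45 − 0.75) = 0.3013/0.7000 = 0.4304
Terminal stock prices: S_u = 101.5, S_d = 52.5
Terminal payoffs (S − K): max(38.5, 0) = 38.5, max(-10.5, 0) = 0
Node 0 (S = 70): V_0 = e^(−0.05)·[0.4304·38.5000 + 0.5696·0.0000] = 15.7618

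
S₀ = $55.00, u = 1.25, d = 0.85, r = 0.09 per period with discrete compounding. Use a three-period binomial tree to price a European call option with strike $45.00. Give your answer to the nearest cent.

Risk-neutral probability p = (1 + 0.09 − 0.85)/(1.25 − 0.85) = 0.2400/0.4000 = 0.6000
Terminal stock prices: S_uuu = 107.4, S_uud = 73.05, S_udd = 49.67, S_ddd = 33.78
Terminal payoffs (S − K): max(62.42, 0) = 62.42, max(28.05, 0) = 28.05, max(4.672, 0) = 4.672, max(-11.22, 0) = 0
Node uu (S = 85.94): V_uu = 1/1.09·[0.6000·62.4219 + 0.4000·28.0469] = 44.6531
Node ud (S = 58.44): V_ud = 1/1.09·[0.6000·28.0469 + 0.4000·4.6719] = 17.1531
Node dd (S = 39.74): V_dd = 1/1.09·[0.6000·4.6719 + 0.4000·0.0000] = 2.5717
Node u (S = 68.75): V_u = 1/1.09·[0.6000·44.6531 + 0.4000·17.1531] = 30.8744
Node d (S = 46.75): V_d = 1/1.09·[0.6000·17.1531 + 0.4000·2.5717] = 10.3858
Node 0 (S = 55): V_0 = 1/1.09·[0.6000·30.8744 + 0.4000·10.3858] = 20.8064

$20.81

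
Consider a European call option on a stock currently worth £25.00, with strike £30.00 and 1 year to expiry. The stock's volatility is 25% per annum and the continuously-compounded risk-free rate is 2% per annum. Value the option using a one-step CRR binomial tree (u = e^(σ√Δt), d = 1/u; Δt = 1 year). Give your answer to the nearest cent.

CRR parameters: u = e^(σ√Δt) = e^(0.25·√1) = 1.2840, d = 1/u = 0.7788
Per-period rate: rΔt = 0.02·1 = 0.02, so R = e^0.02 = 1.0202
Risk-neutral probability p = (e^0.02 − 0.7788)/(1.2840 − 0.7788) = 0.2414/0.5052 = 0.4778
Terminal stock prices: S_u = 32.1, S_d = 19.47
Terminal payoffs (S − K): max(2.101, 0) = 2.101, max(-10.53, 0) = 0
Node 0 (S = 25): V_0 = e^(−0.02)·[0.4778·2.1006 + 0.5222·0.0000] = 0.9838

£0.98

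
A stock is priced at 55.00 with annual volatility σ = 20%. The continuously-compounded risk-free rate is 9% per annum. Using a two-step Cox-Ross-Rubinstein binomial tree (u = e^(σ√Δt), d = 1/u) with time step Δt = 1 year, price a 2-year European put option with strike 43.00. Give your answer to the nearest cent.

CRR parameters: u = e^(σ√Δt) = e^(0.2·√1) = 1.2214, d = 1/u = 0.8187
Per-period rate: rΔt = 0.09·1 = 0.09, so R = e^0.09 = 1.0942
Risk-neutral probability p = (e^0.09 − 0.8187)/(1.2214 − 0.8187) = 0.2754/0.4027 = 0.6840
Terminal stock prices: S_uu = 82.05, S_ud = 55, S_dd = 36.87
Terminal payoffs (K − S): max(-39.05, 0) = 0, max(-12, 0) = 0, max(6.132, 0) = 6.132
Node u (S = 67.18): V_u = e^(−0.09)·[0.6840·0.0000 + 0.3160·0.0000] = 0.0000
Node d (S = 45.03): V_d = e^(−0.09)·[0.6840·0.0000 + 0.3160·6.1324] = 1.7708
Node 0 (S = 55): V_0 = e^(−0.09)·[0.6840·0.0000 + 0.3160·1.7708] = 0.5114

0.51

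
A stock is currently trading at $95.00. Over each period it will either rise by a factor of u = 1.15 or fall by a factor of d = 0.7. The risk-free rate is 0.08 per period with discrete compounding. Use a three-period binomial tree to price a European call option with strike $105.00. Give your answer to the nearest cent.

$18.87

Risk-neutral probability p = (1 + 0.08 − 0.7)/(1.15 − 0.7) = 0.3800/0.4500 = 0.8444
Terminal stock prices: S_uuu = 144.5, S_uud = 87.95, S_udd = 53.53, S_ddd = 32.58
Terminal payoffs (S − K): max(39.48, 0) = 39.48, max(-17.05, 0) = 0, max(-51.47, 0) = 0, max(-72.42, 0) = 0
Node uu (S = 125.6): V_uu = 1/1.08·[0.8444·39.4831 + 0.1556·0.0000] = 30.8716
Node ud (S = 76.47): V_ud = 1/1.08·[0.8444·0.0000 + 0.1556·0.0000] = 0.0000
Node dd (S = 46.55): V_dd = 1/1.08·[0.8444·0.0000 + 0.1556·0.0000] = 0.0000
Node u (S = 109.2): V_u = 1/1.08·[0.8444·30.8716 + 0.1556·0.0000] = 24.1383
Node d (S = 66.5): V_d = 1/1.08·[0.8444·0.0000 + 0.1556·0.0000] = 0.0000
Node 0 (S = 95): V_0 = 1/1.08·[0.8444·24.1383 + 0.1556·0.0000] = 18.8735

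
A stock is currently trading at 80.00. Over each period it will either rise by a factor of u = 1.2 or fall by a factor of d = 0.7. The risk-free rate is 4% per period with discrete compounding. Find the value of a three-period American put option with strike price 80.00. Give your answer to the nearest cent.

Risk-neutral probability p = (1 + 0.04 − 0.7)/(1.2 − 0.7) = 0.3400/0.5000 = 0.6800
Terminal stock prices: S_uuu = 138.2, S_uud = 80.64, S_udd = 47.04, S_ddd = 27.44
Terminal payoffs (K − S): max(-58.24, 0) = 0, max(-0.64, 0) = 0, max(32.96, 0) = 32.96, max(52.56, 0) = 52.56
Node uu (S = 115.2): continuation = 1/1.04·[0.6800·0.0000 + 0.3200·0.0000] = 0.0000; exercise value = 0.0000 ≤ continuation, so V_uu = 0.0000
Node ud (S = 67.2): continuation = 1/1.04·[0.6800·0.0000 + 0.3200·32.9600] = 10.1415; exercise value = 12.8000 > continuation, so V_ud = 12.8000 (exercise)
Node dd (S = 39.2): continuation = 1/1.04·[0.6800·32.9600 + 0.3200·52.5600] = 37.7231; exercise value = 40.8000 > continuation, so V_dd = 40.8000 (exercise)
Node u (S = 96): continuation = 1/1.04·[0.6800·0.0000 + 0.3200·12.8000] = 3.9385; exercise value = 0.0000 ≤ continuation, so V_u = 3.9385
Node d (S = 56): continuation = 1/1.04·[0.6800·12.8000 + 0.3200·40.8000] = 20.9231; exercise value = 24.0000 > continuation, so V_d = 24.0000 (exercise)
Node 0 (S = 80): continuation = 1/1.04·[0.6800·3.9385 + 0.3200·24.0000] = 9.9598; exercise value = 0.0000 ≤ continuation, so V_0 = 9.9598

9.96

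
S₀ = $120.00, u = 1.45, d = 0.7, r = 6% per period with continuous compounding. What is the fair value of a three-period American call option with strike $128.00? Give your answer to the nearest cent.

$36.98

Risk-neutral probability p = (e^0.06 − 0.7)/(1.45 − 0.7) = 0.3618/0.7500 = 0.4824
Terminal stock prices: S_uuu = 365.8, S_uud = 176.6, S_udd = 85.26, S_ddd = 41.16
Terminal payoffs (S − K): max(237.8, 0) = 237.8, max(48.61, 0) = 48.61, max(-42.74, 0) = 0, max(-86.84, 0) = 0
Node uu (S = 252.3): continuation = e^(−0.06)·[0.4824·237.8350 + 0.5176·48.6100] = 131.7541; exercise value = 124.3000 ≤ continuation, so V_uu = 131.7541
Node ud (S = 121.8): continuation = e^(−0.06)·[0.4824·48.6100 + 0.5176·0.0000] = 22.0861; exercise value = 0.0000 ≤ continuation, so V_ud = 22.0861
Node dd (S = 58.8): continuation = e^(−0.06)·[0.4824·0.0000 + 0.5176·0.0000] = 0.0000; exercise value = 0.0000 ≤ continuation, so V_dd = 0.0000
Node u (S = 174): continuation = e^(−0.06)·[0.4824·131.7541 + 0.5176·22.0861] = 70.6279; exercise value = 46.0000 ≤ continuation, so V_u = 70.6279
Node d (S = 84): continuation = e^(−0.06)·[0.4824·22.0861 + 0.5176·0.0000] = 10.0349; exercise value = 0.0000 ≤ continuation, so V_d = 10.0349
Node 0 (S = 120): continuation = e^(−0.06)·[0.4824·70.6279 + 0.5176·10.0349] = 36.9811; exercise value = 0.0000 ≤ continuation, so V_0 = 36.9811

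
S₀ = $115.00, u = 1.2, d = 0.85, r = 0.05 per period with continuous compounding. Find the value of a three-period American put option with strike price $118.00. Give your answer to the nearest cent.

$9.82

Risk-neutral probability p = (e^0.05 − 0.85)/(1.2 − 0.85) = 0.2013/0.3500 = 0.5751
Terminal stock prices: S_uuu = 198.7, S_uud = 140.8, S_udd = 99.7, S_ddd = 70.62
Terminal payoffs (K − S): max(-80.72, 0) = 0, max(-22.76, 0) = 0, max(18.3, 0) = 18.3, max(47.38, 0) = 47.38
Node uu (S = 165.6): continuation = e^(−0.05)·[0.5751·0.0000 + 0.4249·0.0000] = 0.0000; exercise value = 0.0000 ≤ continuation, so V_uu = 0.0000
Node ud (S = 117.3): continuation = e^(−0.05)·[0.5751·0.0000 + 0.4249·18.2950] = 7.3951; exercise value = 0.7000 ≤ continuation, so V_ud = 7.3951
Node dd (S = 83.09): continuation = e^(−0.05)·[0.5751·18.2950 + 0.4249·47.3756] = 29.1576; exercise value = 34.9125 > continuation, so V_dd = 34.9125 (exercise)
Node u (S = 138): continuation = e^(−0.05)·[0.5751·0.0000 + 0.4249·7.3951] = 2.9892; exercise value = 0.0000 ≤ continuation, so V_u = 2.9892
Node d (S = 97.75): continuation = e^(−0.05)·[0.5751·7.3951 + 0.4249·34.9125] = 18.1574; exercise value = 20.2500 > continuation, so V_d = 20.2500 (exercise)
Node 0 (S = 115): continuation = e^(−0.05)·[0.5751·2.9892 + 0.4249·20.2500] = 9.8205; exercise value = 3.0000 ≤ continuation, so V_0 = 9.8205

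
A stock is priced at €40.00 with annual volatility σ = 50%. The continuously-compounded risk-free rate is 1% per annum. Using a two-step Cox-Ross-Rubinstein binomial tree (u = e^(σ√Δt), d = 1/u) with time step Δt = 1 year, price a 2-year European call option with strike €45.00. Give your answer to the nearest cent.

€9.36

CRR parameters: u = e^(σ√Δt) = e^(0.5·√1) = 1.6487, d = 1/u = 0.6065
Per-period rate: rΔt = 0.01·1 = 0.01, so R = e^0.01 = 1.0101
Risk-neutral probability p = (e^0.01 − 0.6065)/(1.6487 − 0.6065) = 0.4035/1.0422 = 0.3872
Terminal stock prices: S_uu = 108.7, S_ud = 40, S_dd = 14.72
Terminal payoffs (S − K): max(63.73, 0) = 63.73, max(-5, 0) = 0, max(-30.28, 0) = 0
Node u (S = 65.95): V_u = e^(−0.01)·[0.3872·63.7313 + 0.6128·0.0000] = 24.4302
Node d (S = 24.26): V_d = e^(−0.01)·[0.3872·0.0000 + 0.6128·0.0000] = 0.0000
Node 0 (S = 40): V_0 = e^(−0.01)·[0.3872·24.4302 + 0.6128·0.0000] = 9.3649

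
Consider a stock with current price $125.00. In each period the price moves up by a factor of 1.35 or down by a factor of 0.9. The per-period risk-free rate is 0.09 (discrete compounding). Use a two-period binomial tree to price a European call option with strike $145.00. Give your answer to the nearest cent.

Risk-neutral probability p = (1 + 0.09 − 0.9)/(1.35 − 0.9) = 0.1900/0.4500 = 0.4222
Terminal stock prices: S_uu = 227.8, S_ud = 151.9, S_dd = 101.2
Terminal payoffs (S − K): max(82.81, 0) = 82.81, max(6.875, 0) = 6.875, max(-43.75, 0) = 0
Node u (S = 168.8): V_u = 1/1.09·[0.4222·82.8125 + 0.5778·6.8750] = 35.7225
Node d (S = 112.5): V_d = 1/1.09·[0.4222·6.8750 + 0.5778·0.0000] = 2.6631
Node 0 (S = 125): V_0 = 1/1.09·[0.4222·35.7225 + 0.5778·2.6631] = 15.2491

$15.25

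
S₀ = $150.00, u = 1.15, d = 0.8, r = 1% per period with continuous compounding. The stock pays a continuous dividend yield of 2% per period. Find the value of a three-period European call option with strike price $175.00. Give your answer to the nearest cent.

$8.26

Per-period risk-free factor R = e^0.01 = 1.0101; dividend-adjusted growth = e^(0.01−0.02) = 0.9900.
Risk-neutral probability p = (0.9900 − 0.8)/(1.15 − 0.8) = 0.1900/0.3500 = 0.5430
Terminal stock prices: S_uuu = 228.1, S_uud = 158.7, S_udd = 110.4, S_ddd = 76.8
Terminal payoffs (S − K): max(53.13, 0) = 53.13, max(-16.3, 0) = 0, max(-64.6, 0) = 0, max(-98.2, 0) = 0
Node uu (S = 198.4): V_uu = e^(−0.01)·[0.5430·53.1312 + 0.4570·0.0000] = 28.5632
Node ud (S = 138): V_ud = e^(−0.01)·[0.5430·0.0000 + 0.4570·0.0000] = 0.0000
Node dd (S = 96): V_dd = e^(−0.01)·[0.5430·0.0000 + 0.4570·0.0000] = 0.0000
Node u (S = 172.5): V_u = e^(−0.01)·[0.5430·28.5632 + 0.4570·0.0000] = 15.3555
Node d (S = 120): V_d = e^(−0.01)·[0.5430·0.0000 + 0.4570·0.0000] = 0.0000
Node 0 (S = 150): V_0 = e^(−0.01)·[0.5430·15.3555 + 0.4570·0.0000] = 8.2550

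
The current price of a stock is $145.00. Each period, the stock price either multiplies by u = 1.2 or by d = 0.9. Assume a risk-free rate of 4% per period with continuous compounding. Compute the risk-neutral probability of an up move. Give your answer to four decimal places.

p = 0.4694

Risk-neutral probability p = (e^0.04 − 0.9)/(1.2 − 0.9) = 0.1408/0.3000 = 0.4694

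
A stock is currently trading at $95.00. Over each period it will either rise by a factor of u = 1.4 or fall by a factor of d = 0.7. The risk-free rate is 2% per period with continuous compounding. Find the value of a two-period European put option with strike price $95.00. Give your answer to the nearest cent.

$14.61

Risk-neutral probability p = (e^0.02 − 0.7)/(1.4 − 0.7) = 0.3202/0.7000 = 0.4574
Terminal stock prices: S_uu = 186.2, S_ud = 93.1, S_dd = 46.55
Terminal payoffs (K − S): max(-91.2, 0) = 0, max(1.9, 0) = 1.9, max(48.45, 0) = 48.45
Node u (S = 133): V_u = e^(−0.02)·[0.4574·0.0000 + 0.5426·1.9000] = 1.0105
Node d (S = 66.5): V_d = e^(−0.02)·[0.4574·1.9000 + 0.5426·48.4500] = 26.6189
Node 0 (S = 95): V_0 = e^(−0.02)·[0.4574·1.0105 + 0.5426·26.6189] = 14.6097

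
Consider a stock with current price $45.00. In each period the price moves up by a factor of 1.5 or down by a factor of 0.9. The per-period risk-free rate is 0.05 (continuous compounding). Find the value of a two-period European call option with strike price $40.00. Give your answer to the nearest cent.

Risk-neutral probability p = (e^0.05 − 0.9)/(1.5 − 0.9) = 0.1513/0.6000 = 0.2521
Terminal stock prices: S_uu = 101.2, S_ud = 60.75, S_dd = 36.45
Terminal payoffs (S − K): max(61.25, 0) = 61.25, max(20.75, 0) = 20.75, max(-3.55, 0) = 0
Node u (S = 67.5): V_u = e^(−0.05)·[0.2521·61.2500 + 0.7479·20.7500] = 29.4508
Node d (S = 40.5): V_d = e^(−0.05)·[0.2521·20.7500 + 0.7479·0.0000] = 4.9763
Node 0 (S = 45): V_0 = e^(−0.05)·[0.2521·29.4508 + 0.7479·4.9763] = 10.6032

$10.60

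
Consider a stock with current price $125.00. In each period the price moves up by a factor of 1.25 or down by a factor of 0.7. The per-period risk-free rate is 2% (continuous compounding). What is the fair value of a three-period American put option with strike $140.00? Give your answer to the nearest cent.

$29.10

Risk-neutral probability p = (e^0.02 − 0.7)/(1.25 − 0.7) = 0.3202/0.5500 = 0.5822
Terminal stock prices: S_uuu = 244.1, S_uud = 136.7, S_udd = 76.56, S_ddd = 42.87
Terminal payoffs (K − S): max(-104.1, 0) = 0, max(3.281, 0) = 3.281, max(63.44, 0) = 63.44, max(97.12, 0) = 97.12
Node uu (S = 195.3): continuation = e^(−0.02)·[0.5822·0.0000 + 0.4178·3.2812] = 1.3438; exercise value = 0.0000 ≤ continuation, so V_uu = 1.3438
Node ud (S = 109.4): continuation = e^(−0.02)·[0.5822·3.2812 + 0.4178·63.4375] = 27.8528; exercise value = 30.6250 > continuation, so V_ud = 30.6250 (exercise)
Node dd (S = 61.25): continuation = e^(−0.02)·[0.5822·63.4375 + 0.4178·97.1250] = 75.9778; exercise value = 78.7500 > continuation, so V_dd = 78.7500 (exercise)
Node u (S = 156.2): continuation = e^(−0.02)·[0.5822·1.3438 + 0.4178·30.6250] = 13.3091; exercise value = 0.0000 ≤ continuation, so V_u = 13.3091
Node d (S = 87.5): continuation = e^(−0.02)·[0.5822·30.6250 + 0.4178·78.7500] = 49.7278; exercise value = 52.5000 > continuation, so V_d = 52.5000 (exercise)
Node 0 (S = 125): continuation = e^(−0.02)·[0.5822·13.3091 + 0.4178·52.5000] = 29.0959; exercise value = 15.0000 ≤ continuation, so V_0 = 29.0959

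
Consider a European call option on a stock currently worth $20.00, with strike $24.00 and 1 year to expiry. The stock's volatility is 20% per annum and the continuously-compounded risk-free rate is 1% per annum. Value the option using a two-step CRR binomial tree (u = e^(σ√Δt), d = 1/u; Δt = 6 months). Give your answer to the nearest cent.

$0.58

CRR parameters: u = e^(σ√Δt) = e^(0.2·√0.5) = 1.1519, d = 1/u = 0.8681
Per-period rate: rΔt = 0.01·0.5 = 0.005, so R = e^0.005 = 1.0050
Risk-neutral probability p = (e^0.005 − 0.8681)/(1.1519 − 0.8681) = 0.1369/0.2838 = 0.4824
Terminal stock prices: S_uu = 26.54, S_ud = 20, S_dd = 15.07
Terminal payoffs (S − K): max(2.538, 0) = 2.538, max(-4, 0) = 0, max(-8.927, 0) = 0
Node u (S = 23.04): V_u = e^(−0.005)·[0.4824·2.5379 + 0.5176·0.0000] = 1.2181
Node d (S = 17.36): V_d = e^(−0.005)·[0.4824·0.0000 + 0.5176·0.0000] = 0.0000
Node 0 (S = 20): V_0 = e^(−0.005)·[0.4824·1.2181 + 0.5176·0.0000] = 0.5846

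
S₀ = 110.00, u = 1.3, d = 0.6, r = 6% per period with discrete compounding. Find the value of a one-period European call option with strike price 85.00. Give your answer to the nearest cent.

Risk-neutral probability p = (1 + 0.06 − 0.6)/(1.3 − 0.6) = 0.4600/0.7000 = 0.6571
Terminal stock prices: S_u = 143, S_d = 66
Terminal payoffs (S − K): max(58, 0) = 58, max(-19, 0) = 0
Node 0 (S = 110): V_0 = 1/1.06·[0.6571·58.0000 + 0.3429·0.0000] = 35.9569

35.96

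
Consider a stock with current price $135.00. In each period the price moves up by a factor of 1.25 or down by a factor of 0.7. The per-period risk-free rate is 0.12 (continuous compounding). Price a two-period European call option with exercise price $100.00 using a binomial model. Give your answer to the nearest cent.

$57.66

Risk-neutral probability p = (e^0.12 − 0.7)/(1.25 − 0.7) = 0.4275/0.5500 = 0.7773
Terminal stock prices: S_uu = 210.9, S_ud = 118.1, S_dd = 66.15
Terminal payoffs (S − K): max(110.9, 0) = 110.9, max(18.12, 0) = 18.12, max(-33.85, 0) = 0
Node u (S = 168.8): V_u = e^(−0.12)·[0.7773·110.9375 + 0.2227·18.1250] = 80.0580
Node d (S = 94.5): V_d = e^(−0.12)·[0.7773·18.1250 + 0.2227·0.0000] = 12.4949
Node 0 (S = 135): V_0 = e^(−0.12)·[0.7773·80.0580 + 0.2227·12.4949] = 57.6582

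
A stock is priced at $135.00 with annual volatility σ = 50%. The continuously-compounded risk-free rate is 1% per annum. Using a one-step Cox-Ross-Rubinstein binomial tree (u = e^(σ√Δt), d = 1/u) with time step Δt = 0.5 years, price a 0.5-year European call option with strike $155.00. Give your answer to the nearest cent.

$15.55

CRR parameters: u = e^(σ√Δt) = e^(0.5·√0.5) = 1.4241, d = 1/u = 0.7022
Per-period rate: rΔt = 0.01·0.5 = 0.005, so R = e^0.005 = 1.0050
Risk-neutral probability p = (e^0.005 − 0.7022)/(1.4241 − 0.7022) = 0.3028/0.7219 = 0.4195
Terminal stock prices: S_u = 192.3, S_d = 94.8
Terminal payoffs (S − K): max(37.26, 0) = 37.26, max(-60.2, 0) = 0
Node 0 (S = 135): V_0 = e^(−0.005)·[0.4195·37.2561 + 0.5805·0.0000] = 15.5496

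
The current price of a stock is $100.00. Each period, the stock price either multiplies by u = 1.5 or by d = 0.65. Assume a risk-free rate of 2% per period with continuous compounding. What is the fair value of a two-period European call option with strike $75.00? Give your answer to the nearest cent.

Risk-neutral probability p = (e^0.02 − 0.65)/(1.5 − 0.65) = 0.3702/0.8500 = 0.4355
Terminal stock prices: S_uu = 225, S_ud = 97.5, S_dd = 42.25
Terminal payoffs (S − K): max(150, 0) = 150, max(22.5, 0) = 22.5, max(-32.75, 0) = 0
Node u (S = 150): V_u = e^(−0.02)·[0.4355·150.0000 + 0.5645·22.5000] = 76.4851
Node d (S = 65): V_d = e^(−0.02)·[0.4355·22.5000 + 0.5645·0.0000] = 9.6054
Node 0 (S = 100): V_0 = e^(−0.02)·[0.4355·76.4851 + 0.5645·9.6054] = 37.9666

$37.97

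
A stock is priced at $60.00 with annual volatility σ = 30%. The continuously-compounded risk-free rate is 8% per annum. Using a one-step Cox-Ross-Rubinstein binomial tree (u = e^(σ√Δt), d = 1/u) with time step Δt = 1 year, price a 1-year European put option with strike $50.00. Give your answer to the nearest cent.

CRR parameters: u = e^(σ√Δt) = e^(0.3·√1) = 1.3499, d = 1/u = 0.7408
Per-period rate: rΔt = 0.08·1 = 0.08, so R = e^0.08 = 1.0833
Risk-neutral probability p = (e^0.08 − 0.7408)/(1.3499 − 0.7408) = 0.3425/0.6090 = 0.5623
Terminal stock prices: S_u = 80.99, S_d = 44.45
Terminal payoffs (K − S): max(-30.99, 0) = 0, max(5.551, 0) = 5.551
Node 0 (S = 60): V_0 = e^(−0.08)·[0.5623·0.0000 + 0.4377·5.5509] = 2.2428

$2.24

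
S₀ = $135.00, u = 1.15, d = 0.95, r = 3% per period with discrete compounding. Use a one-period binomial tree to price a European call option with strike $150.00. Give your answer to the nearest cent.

Risk-neutral probability p = (1 + 0.03 − 0.95)/(1.15 − 0.95) = 0.0800/0.2000 = 0.4000
Terminal stock prices: S_u = 155.2, S_d = 128.2
Terminal payoffs (S − K): max(5.25, 0) = 5.25, max(-21.75, 0) = 0
Node 0 (S = 135): V_0 = 1/1.03·[0.4000·5.2500 + 0.6000·0.0000] = 2.0388

$2.04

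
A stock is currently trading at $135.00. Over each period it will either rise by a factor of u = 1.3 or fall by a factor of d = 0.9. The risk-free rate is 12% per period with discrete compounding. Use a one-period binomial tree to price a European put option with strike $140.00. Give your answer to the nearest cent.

$7.43

Risk-neutral probability p = (1 + 0.12 − 0.9)/(1.3 − 0.9) = 0.2200/0.4000 = 0.5500
Terminal stock prices: S_u = 175.5, S_d = 121.5
Terminal payoffs (K − S): max(-35.5, 0) = 0, max(18.5, 0) = 18.5
Node 0 (S = 135): V_0 = 1/1.12·[0.5500·0.0000 + 0.4500·18.5000] = 7.4330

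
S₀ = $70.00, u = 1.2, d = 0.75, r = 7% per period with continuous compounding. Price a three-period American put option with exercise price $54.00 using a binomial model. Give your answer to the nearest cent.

$1.65

Risk-neutral probability p = (e^0.07 − 0.75)/(1.2 − 0.75) = 0.3225/0.4500 = 0.7167
Terminal stock prices: S_uuu = 121, S_uud = 75.6, S_udd = 47.25, S_ddd = 29.53
Terminal payoffs (K − S): max(-66.96, 0) = 0, max(-21.6, 0) = 0, max(6.75, 0) = 6.75, max(24.47, 0) = 24.47
Node uu (S = 100.8): continuation = e^(−0.07)·[0.7167·0.0000 + 0.2833·0.0000] = 0.0000; exercise value = 0.0000 ≤ continuation, so V_uu = 0.0000
Node ud (S = 63): continuation = e^(−0.07)·[0.7167·0.0000 + 0.2833·6.7500] = 1.7831; exercise value = 0.0000 ≤ continuation, so V_ud = 1.7831
Node dd (S = 39.38): continuation = e^(−0.07)·[0.7167·6.7500 + 0.2833·24.4688] = 10.9743; exercise value = 14.6250 > continuation, so V_dd = 14.6250 (exercise)
Node u (S = 84): continuation = e^(−0.07)·[0.7167·0.0000 + 0.2833·1.7831] = 0.4710; exercise value = 0.0000 ≤ continuation, so V_u = 0.4710
Node d (S = 52.5): continuation = e^(−0.07)·[0.7167·1.7831 + 0.2833·14.6250] = 5.0549; exercise value = 1.5000 ≤ continuation, so V_d = 5.0549
Node 0 (S = 70): continuation = e^(−0.07)·[0.7167·0.4710 + 0.2833·5.0549] = 1.6501; exercise value = 0.0000 ≤ continuation, so V_0 = 1.6501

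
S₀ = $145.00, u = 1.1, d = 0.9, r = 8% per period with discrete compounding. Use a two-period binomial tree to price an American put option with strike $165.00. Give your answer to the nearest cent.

Risk-neutral probability p = (1 + 0.08 − 0.9)/(1.1 − 0.9) = 0.1800/0.2000 = 0.9000
Terminal stock prices: S_uu = 175.5, S_ud = 143.6, S_dd = 117.5
Terminal payoffs (K − S): max(-10.45, 0) = 0, max(21.45, 0) = 21.45, max(47.55, 0) = 47.55
Node u (S = 159.5): continuation = 1/1.08·[0.9000·0.0000 + 0.1000·21.4500] = 1.9861; exercise value = 5.5000 > continuation, so V_u = 5.5000 (exercise)
Node d (S = 130.5): continuation = 1/1.08·[0.9000·21.4500 + 0.1000·47.5500] = 22.2778; exercise value = 34.5000 > continuation, so V_d = 34.5000 (exercise)
Node 0 (S = 145): continuation = 1/1.08·[0.9000·5.5000 + 0.1000·34.5000] = 7.7778; exercise value = 20.0000 > continuation, so V_0 = 20.0000 (exercise)

$20.00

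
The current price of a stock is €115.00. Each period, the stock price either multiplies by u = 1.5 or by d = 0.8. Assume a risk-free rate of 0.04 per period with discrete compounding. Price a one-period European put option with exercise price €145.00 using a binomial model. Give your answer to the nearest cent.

€33.49

Risk-neutral probability p = (1 + 0.04 − 0.8)/(1.5 − 0.8) = 0.2400/0.7000 = 0.3429
Terminal stock prices: S_u = 172.5, S_d = 92
Terminal payoffs (K − S): max(-27.5, 0) = 0, max(53, 0) = 53
Node 0 (S = 115): V_0 = 1/1.04·[0.3429·0.0000 + 0.6571·53.0000] = 33.4890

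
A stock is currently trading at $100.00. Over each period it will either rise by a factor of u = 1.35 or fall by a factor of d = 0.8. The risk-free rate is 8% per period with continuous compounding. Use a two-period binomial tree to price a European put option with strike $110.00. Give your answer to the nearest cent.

Risk-neutral probability p = (e^0.08 − 0.8)/(1.35 − 0.8) = 0.2833/0.5500 = 0.5151
Terminal stock prices: S_uu = 182.3, S_ud = 108, S_dd = 64
Terminal payoffs (K − S): max(-72.25, 0) = 0, max(2, 0) = 2, max(46, 0) = 46
Node u (S = 135): V_u = e^(−0.08)·[0.5151·0.0000 + 0.4849·2.0000] = 0.8953
Node d (S = 80): V_d = e^(−0.08)·[0.5151·2.0000 + 0.4849·46.0000] = 21.5428
Node 0 (S = 100): V_0 = e^(−0.08)·[0.5151·0.8953 + 0.4849·21.5428] = 10.0693

$10.07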